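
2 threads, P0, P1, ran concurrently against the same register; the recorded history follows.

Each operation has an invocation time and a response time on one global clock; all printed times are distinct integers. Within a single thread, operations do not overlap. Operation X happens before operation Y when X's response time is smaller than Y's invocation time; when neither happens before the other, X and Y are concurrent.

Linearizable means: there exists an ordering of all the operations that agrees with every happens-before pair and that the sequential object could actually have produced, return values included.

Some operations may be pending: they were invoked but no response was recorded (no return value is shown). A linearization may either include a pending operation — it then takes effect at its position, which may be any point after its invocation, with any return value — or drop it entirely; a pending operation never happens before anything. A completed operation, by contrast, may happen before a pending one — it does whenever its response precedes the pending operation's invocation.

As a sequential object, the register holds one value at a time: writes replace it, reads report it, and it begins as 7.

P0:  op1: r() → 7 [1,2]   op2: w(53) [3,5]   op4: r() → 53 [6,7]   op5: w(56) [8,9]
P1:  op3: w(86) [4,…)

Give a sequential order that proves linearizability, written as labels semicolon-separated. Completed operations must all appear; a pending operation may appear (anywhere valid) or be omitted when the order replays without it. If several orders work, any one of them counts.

after step 1 (op1 r() → 7): value 7
after step 2 (op2 w(53)): value 53
after step 3 (op4 r() → 53): value 53
after step 4 (op3 w(86) (pending, included)): value 86
after step 5 (op5 w(56)): value 56

op1; op2; op4; op3; op5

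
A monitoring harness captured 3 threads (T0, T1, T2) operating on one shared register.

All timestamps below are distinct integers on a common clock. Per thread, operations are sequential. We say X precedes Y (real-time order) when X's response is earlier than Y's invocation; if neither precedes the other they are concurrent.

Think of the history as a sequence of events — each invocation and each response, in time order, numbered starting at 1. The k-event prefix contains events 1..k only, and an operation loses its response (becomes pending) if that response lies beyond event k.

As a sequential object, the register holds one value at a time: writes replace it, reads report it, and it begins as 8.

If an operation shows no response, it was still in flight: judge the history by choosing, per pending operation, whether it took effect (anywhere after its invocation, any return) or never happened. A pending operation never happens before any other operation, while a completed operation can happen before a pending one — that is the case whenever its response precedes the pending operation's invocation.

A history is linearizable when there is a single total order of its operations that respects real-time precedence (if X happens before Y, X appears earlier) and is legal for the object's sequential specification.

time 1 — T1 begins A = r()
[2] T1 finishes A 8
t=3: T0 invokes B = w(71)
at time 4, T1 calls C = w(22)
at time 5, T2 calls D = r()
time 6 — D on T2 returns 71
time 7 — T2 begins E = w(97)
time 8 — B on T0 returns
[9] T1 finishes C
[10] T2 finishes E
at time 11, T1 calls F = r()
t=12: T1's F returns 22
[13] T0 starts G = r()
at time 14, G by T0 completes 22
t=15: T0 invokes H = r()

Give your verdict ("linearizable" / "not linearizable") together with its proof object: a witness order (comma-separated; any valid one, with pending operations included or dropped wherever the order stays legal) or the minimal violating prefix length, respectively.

step 1: A r() → 8 — value 8
step 2: B w(71) — value 71
step 3: D r() → 71 — value 71
step 4: E w(97) — value 97
step 5: C w(22) — value 22
step 6: F r() → 22 — value 22
step 7: G r() → 22 — value 22

linearizable — witness: A, B, D, E, C, F, G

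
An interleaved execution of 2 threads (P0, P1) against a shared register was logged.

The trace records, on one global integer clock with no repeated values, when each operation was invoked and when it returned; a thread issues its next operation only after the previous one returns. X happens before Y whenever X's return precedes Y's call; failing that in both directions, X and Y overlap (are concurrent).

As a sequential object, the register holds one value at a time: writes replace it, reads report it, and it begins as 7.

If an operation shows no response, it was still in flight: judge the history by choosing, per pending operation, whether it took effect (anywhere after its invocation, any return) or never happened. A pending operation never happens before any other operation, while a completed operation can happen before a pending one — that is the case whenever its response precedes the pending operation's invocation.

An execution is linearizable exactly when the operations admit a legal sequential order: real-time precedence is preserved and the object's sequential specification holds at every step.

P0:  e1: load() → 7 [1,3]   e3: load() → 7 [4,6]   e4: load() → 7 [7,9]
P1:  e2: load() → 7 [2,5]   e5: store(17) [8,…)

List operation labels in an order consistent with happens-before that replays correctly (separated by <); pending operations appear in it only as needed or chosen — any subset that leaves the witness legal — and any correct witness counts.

1. e1 load() → 7, leaving value 7
2. e2 load() → 7, leaving value 7
3. e3 load() → 7, leaving value 7
4. e4 load() → 7, leaving value 7

e1 < e2 < e3 < e4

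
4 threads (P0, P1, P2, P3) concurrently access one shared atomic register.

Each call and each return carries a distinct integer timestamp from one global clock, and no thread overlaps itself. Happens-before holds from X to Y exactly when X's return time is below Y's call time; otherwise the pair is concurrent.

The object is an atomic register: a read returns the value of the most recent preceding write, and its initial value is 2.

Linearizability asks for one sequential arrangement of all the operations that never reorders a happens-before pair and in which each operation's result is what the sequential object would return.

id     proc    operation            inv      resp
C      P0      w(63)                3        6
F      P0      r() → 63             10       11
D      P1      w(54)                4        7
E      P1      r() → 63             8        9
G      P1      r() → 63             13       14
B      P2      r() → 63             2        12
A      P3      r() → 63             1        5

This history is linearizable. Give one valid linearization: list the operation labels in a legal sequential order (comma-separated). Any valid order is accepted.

D, C, A, B, E, F, G

1. D w(54), leaving value 54
2. C w(63), leaving value 63
3. A r() → 63, leaving value 63
4. B r() → 63, leaving value 63
5. E r() → 63, leaving value 63
6. F r() → 63, leaving value 63
7. G r() → 63, leaving value 63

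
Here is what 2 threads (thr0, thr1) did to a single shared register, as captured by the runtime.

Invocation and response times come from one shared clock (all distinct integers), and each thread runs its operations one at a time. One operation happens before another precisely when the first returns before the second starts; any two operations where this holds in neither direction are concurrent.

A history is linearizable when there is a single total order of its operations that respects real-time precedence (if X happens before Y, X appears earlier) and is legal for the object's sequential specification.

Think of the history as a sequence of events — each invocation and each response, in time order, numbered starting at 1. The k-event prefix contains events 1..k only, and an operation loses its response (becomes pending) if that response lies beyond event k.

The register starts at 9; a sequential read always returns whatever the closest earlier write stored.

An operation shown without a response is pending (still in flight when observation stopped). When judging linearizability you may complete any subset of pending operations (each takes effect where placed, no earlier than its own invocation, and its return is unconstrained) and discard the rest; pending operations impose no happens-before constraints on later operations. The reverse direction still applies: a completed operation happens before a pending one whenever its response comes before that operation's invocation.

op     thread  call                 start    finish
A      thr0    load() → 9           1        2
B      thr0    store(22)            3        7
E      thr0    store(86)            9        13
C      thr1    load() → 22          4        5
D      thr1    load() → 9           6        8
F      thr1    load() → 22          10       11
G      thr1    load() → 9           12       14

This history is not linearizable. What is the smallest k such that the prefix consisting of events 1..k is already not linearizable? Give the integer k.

events 1..7 are linearizable, e.g. via A, B, C:
1. A load() → 9, leaving value 9
2. B store(22), leaving value 22
3. C load() → 22, leaving value 22
include event 8 — D responding at 8 — and every candidate order breaks
for example A, B, C, D fails at step 4: D load() → 9 is not legal there
for example A, C, B, D fails at step 2: C load() → 22 is not legal there

8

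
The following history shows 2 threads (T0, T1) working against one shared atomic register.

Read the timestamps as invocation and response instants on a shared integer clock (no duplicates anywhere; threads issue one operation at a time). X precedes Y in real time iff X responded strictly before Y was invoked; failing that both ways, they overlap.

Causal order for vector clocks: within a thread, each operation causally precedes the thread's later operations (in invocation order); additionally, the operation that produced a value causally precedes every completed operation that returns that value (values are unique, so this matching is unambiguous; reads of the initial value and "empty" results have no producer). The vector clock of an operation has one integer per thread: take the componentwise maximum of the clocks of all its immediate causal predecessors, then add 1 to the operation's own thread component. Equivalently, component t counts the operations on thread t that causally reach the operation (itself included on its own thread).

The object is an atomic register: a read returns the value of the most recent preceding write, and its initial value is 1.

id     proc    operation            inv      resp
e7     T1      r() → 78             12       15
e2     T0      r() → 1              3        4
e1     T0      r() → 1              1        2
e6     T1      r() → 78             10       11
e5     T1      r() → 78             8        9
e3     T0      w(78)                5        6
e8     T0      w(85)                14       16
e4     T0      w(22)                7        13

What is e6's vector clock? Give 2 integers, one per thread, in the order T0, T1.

e1, invoked 1, has no incoming edges; only T0's bump applies → (1, 0)
from VC(e1)=(1, 0), e2 (invoked 3) maxes components and bumps T0 → (2, 0)
from VC(e2)=(2, 0), e3 (invoked 5) maxes components and bumps T0 → (3, 0)
from VC(e3)=(3, 0), e5 (invoked 8) maxes components and bumps T1 → (3, 1)
from VC(e3)=(3, 0), e4 (invoked 7) maxes components and bumps T0 → (4, 0)
from VC(e3)=(3, 0), VC(e5)=(3, 1), e6 (invoked 10) maxes components and bumps T1 → (3, 2)
from VC(e4)=(4, 0), e8 (invoked 14) maxes components and bumps T0 → (5, 0)
from VC(e3)=(3, 0), VC(e6)=(3, 2), e7 (invoked 12) maxes components and bumps T1 → (3, 3)
target: VC(e6) = (3, 2)

(3, 2)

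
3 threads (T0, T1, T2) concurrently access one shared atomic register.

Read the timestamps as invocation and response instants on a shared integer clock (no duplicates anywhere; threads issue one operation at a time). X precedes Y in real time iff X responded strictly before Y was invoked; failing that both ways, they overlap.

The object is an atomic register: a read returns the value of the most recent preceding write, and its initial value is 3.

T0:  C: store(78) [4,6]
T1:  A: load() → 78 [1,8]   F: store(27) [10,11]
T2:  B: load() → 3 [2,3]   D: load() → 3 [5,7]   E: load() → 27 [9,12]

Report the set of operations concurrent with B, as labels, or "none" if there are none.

overlap test against B [2,3]: concurrent iff the interval meets 2..3
A [1,8]: concurrent
C [4,6]: after
D [5,7]: after
E [9,12]: after
F [10,11]: after

A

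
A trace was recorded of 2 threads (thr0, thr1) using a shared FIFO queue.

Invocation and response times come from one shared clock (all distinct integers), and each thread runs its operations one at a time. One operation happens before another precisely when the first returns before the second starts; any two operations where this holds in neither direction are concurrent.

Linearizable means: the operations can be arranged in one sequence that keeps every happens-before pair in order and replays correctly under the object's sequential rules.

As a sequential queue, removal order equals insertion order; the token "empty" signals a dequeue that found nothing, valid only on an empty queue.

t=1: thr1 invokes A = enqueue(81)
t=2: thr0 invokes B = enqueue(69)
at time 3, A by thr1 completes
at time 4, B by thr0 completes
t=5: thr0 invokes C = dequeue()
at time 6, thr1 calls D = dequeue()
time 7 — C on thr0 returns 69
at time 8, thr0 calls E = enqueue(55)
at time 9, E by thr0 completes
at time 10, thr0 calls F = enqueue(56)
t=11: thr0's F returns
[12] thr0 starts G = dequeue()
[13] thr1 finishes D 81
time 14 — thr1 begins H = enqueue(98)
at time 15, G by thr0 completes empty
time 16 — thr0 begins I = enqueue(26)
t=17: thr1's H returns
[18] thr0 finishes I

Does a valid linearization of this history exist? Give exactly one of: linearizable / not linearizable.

the violation lands at event 15, G's response at time 15: events 1..14 linearize, events 1..15 do not
10 orders of the 7 completed FIFO queue ops respect real time; none is legal
no escape via the 1 pending operation (H): every completion choice fails
one such order, A, B, C, D, E, F, G (pending dropped), breaks at step 3 where C dequeue() → 69 is illegal
one such order, A, B, C, E, D, F, G (pending dropped), breaks at step 3 where C dequeue() → 69 is illegal

not linearizable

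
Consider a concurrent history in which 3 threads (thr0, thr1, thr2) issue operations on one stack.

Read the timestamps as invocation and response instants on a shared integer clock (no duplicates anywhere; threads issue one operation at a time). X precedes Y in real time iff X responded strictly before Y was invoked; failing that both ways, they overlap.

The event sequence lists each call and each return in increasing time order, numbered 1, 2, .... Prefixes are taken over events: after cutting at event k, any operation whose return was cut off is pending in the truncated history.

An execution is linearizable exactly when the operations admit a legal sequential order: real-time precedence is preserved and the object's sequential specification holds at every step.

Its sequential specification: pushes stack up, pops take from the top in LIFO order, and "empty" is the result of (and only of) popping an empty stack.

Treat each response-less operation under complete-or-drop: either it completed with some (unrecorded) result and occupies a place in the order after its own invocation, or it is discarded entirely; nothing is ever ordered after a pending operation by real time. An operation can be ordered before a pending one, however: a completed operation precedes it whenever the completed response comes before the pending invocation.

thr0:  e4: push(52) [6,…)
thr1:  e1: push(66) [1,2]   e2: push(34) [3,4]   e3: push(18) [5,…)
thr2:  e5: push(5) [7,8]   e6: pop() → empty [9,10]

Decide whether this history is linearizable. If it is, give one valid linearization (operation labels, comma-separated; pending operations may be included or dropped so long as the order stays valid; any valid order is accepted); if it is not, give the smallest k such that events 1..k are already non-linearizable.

not linearizable — minimal violating prefix: 10 events

cut after 9 events: linearizable; cut after 10 events (e6 responds, time 10): not linearizable
a single order respects real time; the 4 completed stack operations fail replay along it
including or dropping the 2 pending operations (e3, e4) in any combination fails
e.g. e1, e2, e5, e6 (pending dropped): illegal at step 4, since e6 pop() → empty cannot apply there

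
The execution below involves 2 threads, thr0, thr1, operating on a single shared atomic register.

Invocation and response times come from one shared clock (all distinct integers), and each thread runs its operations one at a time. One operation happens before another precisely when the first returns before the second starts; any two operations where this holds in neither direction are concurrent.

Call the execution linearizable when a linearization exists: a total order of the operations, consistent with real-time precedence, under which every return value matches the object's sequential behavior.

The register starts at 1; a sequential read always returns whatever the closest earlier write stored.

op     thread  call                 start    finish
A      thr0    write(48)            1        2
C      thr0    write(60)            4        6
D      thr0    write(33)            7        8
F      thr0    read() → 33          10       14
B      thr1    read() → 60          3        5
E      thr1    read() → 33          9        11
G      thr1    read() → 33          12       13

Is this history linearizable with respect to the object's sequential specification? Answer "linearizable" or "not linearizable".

linearizable

one valid linearization: A, C, B, D, E, F, G
1. A write(48), leaving value 48
2. C write(60), leaving value 60
3. B read() → 60, leaving value 60
4. D write(33), leaving value 33
5. E read() → 33, leaving value 33
6. F read() → 33, leaving value 33
7. G read() → 33, leaving value 33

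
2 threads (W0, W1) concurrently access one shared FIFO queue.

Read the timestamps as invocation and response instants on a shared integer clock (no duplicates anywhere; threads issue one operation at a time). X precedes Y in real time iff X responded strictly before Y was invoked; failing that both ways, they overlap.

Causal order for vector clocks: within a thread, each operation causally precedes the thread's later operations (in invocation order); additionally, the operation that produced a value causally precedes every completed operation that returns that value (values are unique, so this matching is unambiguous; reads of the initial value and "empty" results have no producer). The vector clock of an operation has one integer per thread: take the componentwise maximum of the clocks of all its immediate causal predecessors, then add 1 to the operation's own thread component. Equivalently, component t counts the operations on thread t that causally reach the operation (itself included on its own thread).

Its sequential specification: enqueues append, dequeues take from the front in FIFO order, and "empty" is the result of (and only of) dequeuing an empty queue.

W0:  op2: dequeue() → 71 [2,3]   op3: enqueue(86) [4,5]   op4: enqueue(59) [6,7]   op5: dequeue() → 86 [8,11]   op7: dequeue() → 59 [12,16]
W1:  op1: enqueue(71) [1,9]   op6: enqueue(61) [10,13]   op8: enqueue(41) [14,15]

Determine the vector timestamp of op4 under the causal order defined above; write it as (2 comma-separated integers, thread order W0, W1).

(3, 1)

invoked at 1, op1 has no predecessors; its own W1 bump gives (0, 1)
from VC(op1)=(0, 1), op6 (invoked 10) maxes components and bumps W1 → (0, 2)
from VC(op1)=(0, 1), op2 (invoked 2) maxes components and bumps W0 → (1, 1)
from VC(op6)=(0, 2), op8 (invoked 14) maxes components and bumps W1 → (0, 3)
from VC(op2)=(1, 1), op3 (invoked 4) maxes components and bumps W0 → (2, 1)
from VC(op3)=(2, 1), op4 (invoked 6) maxes components and bumps W0 → (3, 1)
from VC(op3)=(2, 1), VC(op4)=(3, 1), op5 (invoked 8) maxes components and bumps W0 → (4, 1)
from VC(op4)=(3, 1), VC(op5)=(4, 1), op7 (invoked 12) maxes components and bumps W0 → (5, 1)
target: VC(op4) = (3, 1)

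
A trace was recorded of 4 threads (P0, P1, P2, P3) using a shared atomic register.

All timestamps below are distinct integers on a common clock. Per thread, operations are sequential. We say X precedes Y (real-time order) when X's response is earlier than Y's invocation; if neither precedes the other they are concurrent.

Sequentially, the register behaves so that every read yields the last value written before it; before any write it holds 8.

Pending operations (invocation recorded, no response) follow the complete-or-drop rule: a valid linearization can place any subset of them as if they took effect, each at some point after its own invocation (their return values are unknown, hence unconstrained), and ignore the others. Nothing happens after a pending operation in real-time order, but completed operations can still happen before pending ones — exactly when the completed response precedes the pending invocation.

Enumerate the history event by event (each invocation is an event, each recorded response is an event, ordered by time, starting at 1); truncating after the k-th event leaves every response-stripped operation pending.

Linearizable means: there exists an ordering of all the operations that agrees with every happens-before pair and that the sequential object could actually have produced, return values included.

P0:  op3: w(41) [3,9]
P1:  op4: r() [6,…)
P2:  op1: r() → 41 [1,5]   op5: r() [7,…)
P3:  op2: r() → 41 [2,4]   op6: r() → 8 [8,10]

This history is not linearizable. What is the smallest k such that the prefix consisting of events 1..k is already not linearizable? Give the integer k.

10

one valid order for events 1..9 is op3, op1, op2:
step 1: op3 w(41) — value 41
step 2: op1 r() → 41 — value 41
step 3: op2 r() → 41 — value 41
adding event 10 (op6 responds at 10) leaves no legal real-time order
completion choices over the 2 pending operations (op4, op5) were checked; none helps
sample order op1, op2, op3, op6 (pending dropped) stalls at step 1 — op1 r() → 41 has no legal effect
sample order op1, op2, op6, op3 (pending dropped) stalls at step 1 — op1 r() → 41 has no legal effect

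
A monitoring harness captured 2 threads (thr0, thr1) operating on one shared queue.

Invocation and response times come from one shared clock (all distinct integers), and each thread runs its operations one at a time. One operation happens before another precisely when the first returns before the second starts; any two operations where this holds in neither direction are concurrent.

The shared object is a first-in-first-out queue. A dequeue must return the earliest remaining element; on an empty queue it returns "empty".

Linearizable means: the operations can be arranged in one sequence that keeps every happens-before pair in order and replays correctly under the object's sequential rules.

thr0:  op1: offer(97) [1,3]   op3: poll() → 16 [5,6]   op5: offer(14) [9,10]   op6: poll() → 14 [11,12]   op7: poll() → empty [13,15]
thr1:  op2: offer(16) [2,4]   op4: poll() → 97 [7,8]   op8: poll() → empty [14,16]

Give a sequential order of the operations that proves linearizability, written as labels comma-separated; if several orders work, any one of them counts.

op2, op1, op3, op4, op5, op6, op7, op8

step 1: op2 offer(16) — queue <16>
step 2: op1 offer(97) — queue <16,97>
step 3: op3 poll() → 16 — queue <97>
step 4: op4 poll() → 97 — queue <>
step 5: op5 offer(14) — queue <14>
step 6: op6 poll() → 14 — queue <>
step 7: op7 poll() → empty — queue <>
step 8: op8 poll() → empty — queue <>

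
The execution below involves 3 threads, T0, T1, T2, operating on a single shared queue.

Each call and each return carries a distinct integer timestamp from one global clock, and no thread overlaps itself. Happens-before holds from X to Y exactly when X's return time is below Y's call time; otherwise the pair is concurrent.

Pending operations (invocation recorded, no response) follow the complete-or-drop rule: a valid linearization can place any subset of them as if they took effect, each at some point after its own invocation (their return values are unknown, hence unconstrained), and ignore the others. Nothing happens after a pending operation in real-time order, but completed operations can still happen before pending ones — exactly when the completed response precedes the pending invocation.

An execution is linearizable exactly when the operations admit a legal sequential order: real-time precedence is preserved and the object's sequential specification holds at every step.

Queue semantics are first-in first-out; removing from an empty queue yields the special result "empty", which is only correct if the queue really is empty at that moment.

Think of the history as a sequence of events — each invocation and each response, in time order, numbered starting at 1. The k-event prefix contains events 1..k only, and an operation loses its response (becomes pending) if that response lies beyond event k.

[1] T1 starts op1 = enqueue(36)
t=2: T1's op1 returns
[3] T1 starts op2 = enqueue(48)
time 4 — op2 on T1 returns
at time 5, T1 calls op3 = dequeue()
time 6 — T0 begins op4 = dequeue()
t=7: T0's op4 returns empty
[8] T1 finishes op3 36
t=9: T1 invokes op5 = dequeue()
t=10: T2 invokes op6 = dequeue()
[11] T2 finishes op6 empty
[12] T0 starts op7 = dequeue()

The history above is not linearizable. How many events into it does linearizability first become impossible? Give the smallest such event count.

7

events 1..6 are still linearizable — one witness is op1, op2:
after step 1 (op1 enqueue(36)): queue <36>
after step 2 (op2 enqueue(48)): queue <36,48>
event 7 — op4's response, time 7 — after it, nothing linearizes
no escape via the 1 pending operation (op3): every completion choice fails
one such order, op1, op2, op4 (pending dropped), breaks at step 3 where op4 dequeue() → empty is illegal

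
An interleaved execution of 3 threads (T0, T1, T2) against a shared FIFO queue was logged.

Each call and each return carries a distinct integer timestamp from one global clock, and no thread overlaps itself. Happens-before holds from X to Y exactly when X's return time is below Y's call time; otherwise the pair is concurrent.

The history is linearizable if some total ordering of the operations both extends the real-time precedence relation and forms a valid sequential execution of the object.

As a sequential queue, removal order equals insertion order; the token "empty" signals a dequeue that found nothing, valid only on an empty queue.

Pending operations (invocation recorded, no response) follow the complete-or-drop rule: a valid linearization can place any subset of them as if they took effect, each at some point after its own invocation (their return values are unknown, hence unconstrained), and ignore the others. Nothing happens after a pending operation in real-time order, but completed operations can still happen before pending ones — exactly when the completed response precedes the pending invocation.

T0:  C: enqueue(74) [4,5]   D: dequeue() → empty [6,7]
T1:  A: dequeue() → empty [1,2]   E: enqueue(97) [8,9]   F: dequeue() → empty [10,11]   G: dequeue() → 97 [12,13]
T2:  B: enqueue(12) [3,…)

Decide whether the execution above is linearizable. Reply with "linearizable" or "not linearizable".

cut after 6 events: linearizable; cut after 7 events (D responds, time 7): not linearizable
the completed operations (3 total) allow one real-time order; the FIFO queue replay rejects it
include/drop combinations of the 1 pending operation (B) were all tried; none helps
sample order A, C, D (pending dropped) stalls at step 3 — D dequeue() → empty has no legal effect

not linearizable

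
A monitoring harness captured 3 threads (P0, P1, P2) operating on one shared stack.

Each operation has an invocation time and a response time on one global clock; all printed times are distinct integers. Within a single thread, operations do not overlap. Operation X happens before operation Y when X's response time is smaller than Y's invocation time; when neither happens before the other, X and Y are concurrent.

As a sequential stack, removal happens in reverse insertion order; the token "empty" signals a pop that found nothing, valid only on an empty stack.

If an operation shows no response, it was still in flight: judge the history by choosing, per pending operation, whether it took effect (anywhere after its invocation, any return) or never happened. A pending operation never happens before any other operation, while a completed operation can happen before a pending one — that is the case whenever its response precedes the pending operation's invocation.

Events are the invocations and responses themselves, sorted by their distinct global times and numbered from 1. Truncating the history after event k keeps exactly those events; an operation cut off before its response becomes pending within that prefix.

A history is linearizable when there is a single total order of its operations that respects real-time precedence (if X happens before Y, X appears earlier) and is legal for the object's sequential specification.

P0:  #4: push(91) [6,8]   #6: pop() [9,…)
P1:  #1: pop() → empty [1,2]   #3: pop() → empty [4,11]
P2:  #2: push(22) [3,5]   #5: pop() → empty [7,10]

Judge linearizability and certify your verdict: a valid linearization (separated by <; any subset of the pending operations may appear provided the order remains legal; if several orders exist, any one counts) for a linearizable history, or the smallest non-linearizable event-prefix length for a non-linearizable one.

already the first 11 events (up to #3's response at time 11) admit no linearization; the first 10 still do
checked exhaustively: 8 real-time-consistent orders of 5 completed operations, zero legal stack replays
no completion choice of the 1 pending operation (#6) rescues it — every subset was tried
one such order, #1, #2, #3, #4, #5 (pending dropped), breaks at step 3 where #3 pop() → empty is illegal
one such order, #1, #2, #3, #5, #4 (pending dropped), breaks at step 3 where #3 pop() → empty is illegal

not linearizable — minimal violating prefix: 11 events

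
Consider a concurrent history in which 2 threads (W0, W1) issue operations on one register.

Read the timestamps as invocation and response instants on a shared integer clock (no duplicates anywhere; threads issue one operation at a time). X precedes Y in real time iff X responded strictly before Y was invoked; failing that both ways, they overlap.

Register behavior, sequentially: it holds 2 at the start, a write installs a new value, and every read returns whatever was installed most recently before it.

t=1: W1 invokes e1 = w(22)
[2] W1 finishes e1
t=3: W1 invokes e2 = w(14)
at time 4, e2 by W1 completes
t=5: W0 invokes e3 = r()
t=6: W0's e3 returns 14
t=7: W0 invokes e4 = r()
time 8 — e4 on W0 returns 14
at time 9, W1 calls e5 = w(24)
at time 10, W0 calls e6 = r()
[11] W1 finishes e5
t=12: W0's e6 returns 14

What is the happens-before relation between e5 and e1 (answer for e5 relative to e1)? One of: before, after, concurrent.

after

e5 spans [9,11], e1 spans [1,2]
resp(e1)=2 < inv(e5)=9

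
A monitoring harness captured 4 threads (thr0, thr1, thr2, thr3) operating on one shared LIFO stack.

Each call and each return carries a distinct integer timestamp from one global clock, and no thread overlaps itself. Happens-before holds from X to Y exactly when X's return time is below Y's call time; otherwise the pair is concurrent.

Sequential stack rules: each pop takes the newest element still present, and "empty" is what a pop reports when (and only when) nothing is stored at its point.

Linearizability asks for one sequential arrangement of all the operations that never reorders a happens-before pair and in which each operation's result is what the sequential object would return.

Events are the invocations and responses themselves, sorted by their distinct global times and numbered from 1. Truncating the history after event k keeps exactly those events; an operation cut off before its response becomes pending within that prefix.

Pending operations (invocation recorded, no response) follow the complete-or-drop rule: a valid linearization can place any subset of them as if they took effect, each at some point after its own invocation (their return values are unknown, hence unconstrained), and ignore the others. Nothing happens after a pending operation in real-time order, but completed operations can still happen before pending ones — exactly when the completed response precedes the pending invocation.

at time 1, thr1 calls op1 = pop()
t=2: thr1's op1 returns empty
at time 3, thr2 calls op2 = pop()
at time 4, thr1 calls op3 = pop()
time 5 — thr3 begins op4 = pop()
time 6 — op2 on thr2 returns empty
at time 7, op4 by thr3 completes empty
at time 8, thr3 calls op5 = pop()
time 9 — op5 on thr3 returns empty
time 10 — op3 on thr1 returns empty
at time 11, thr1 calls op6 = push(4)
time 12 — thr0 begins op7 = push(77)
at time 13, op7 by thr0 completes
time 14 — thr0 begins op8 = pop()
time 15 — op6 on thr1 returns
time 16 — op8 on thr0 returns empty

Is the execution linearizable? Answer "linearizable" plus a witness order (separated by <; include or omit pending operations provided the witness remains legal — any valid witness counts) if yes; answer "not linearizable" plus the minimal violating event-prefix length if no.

not linearizable — minimal violating prefix: 16 events

cut after 15 events: linearizable; cut after 16 events (op8 responds, time 16): not linearizable
no legal order exists: 24 real-time-consistent candidates over 8 completed LIFO stack operations, all rejected
e.g. op1, op2, op3, op4, op5, op6, op7, op8: illegal at step 8, since op8 pop() → empty cannot apply there
e.g. op1, op2, op3, op4, op5, op7, op6, op8: illegal at step 8, since op8 pop() → empty cannot apply there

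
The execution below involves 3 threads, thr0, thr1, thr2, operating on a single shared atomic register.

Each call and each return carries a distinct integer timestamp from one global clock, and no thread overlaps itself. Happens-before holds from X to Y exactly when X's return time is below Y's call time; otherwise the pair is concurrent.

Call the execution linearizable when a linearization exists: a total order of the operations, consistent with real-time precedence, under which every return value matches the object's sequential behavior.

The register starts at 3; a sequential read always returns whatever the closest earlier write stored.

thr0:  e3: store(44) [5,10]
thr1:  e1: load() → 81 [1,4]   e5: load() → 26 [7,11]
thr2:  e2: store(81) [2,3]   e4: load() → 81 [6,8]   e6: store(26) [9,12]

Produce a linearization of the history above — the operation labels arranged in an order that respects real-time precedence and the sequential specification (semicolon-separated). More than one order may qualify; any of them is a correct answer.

e2; e1; e4; e3; e6; e5

after step 1 (e2 store(81)): value 81
after step 2 (e1 load() → 81): value 81
after step 3 (e4 load() → 81): value 81
after step 4 (e3 store(44)): value 44
after step 5 (e6 store(26)): value 26
after step 6 (e5 load() → 26): value 26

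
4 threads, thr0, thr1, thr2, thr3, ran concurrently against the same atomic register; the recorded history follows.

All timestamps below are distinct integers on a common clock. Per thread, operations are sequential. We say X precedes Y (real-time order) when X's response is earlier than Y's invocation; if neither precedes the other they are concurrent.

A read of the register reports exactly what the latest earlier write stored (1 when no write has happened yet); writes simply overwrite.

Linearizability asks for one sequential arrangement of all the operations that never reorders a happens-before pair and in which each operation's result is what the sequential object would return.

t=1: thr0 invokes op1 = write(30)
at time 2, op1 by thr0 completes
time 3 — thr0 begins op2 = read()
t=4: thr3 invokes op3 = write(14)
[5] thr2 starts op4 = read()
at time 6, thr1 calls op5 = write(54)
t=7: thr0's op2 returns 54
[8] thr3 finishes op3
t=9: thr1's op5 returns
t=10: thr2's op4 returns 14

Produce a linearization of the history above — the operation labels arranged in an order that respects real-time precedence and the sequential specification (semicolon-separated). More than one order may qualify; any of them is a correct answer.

op1; op3; op4; op5; op2

step 1: op1 write(30) — value 30
step 2: op3 write(14) — value 14
step 3: op4 read() → 14 — value 14
step 4: op5 write(54) — value 54
step 5: op2 read() → 54 — value 54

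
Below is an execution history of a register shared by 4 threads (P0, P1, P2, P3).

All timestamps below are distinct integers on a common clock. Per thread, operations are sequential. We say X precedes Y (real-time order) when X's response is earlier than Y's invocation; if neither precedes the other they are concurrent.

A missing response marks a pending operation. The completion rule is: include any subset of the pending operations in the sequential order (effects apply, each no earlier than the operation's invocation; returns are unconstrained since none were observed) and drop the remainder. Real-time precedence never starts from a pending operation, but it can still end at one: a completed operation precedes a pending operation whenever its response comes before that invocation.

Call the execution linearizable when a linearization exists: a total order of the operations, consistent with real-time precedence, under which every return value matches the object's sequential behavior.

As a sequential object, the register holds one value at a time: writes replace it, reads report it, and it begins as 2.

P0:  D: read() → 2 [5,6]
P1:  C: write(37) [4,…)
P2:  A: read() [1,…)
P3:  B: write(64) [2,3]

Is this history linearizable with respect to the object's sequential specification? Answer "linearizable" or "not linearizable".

the violation lands at event 6, D's response at time 6: events 1..5 linearize, events 1..6 do not
the completed operations (2 total) allow one real-time order; the register replay rejects it
every completion of the 2 pending operations (A, C) was checked; none linearizes
take B, D (pending dropped): step 2 already fails, because D read() → 2 cannot occur there

not linearizable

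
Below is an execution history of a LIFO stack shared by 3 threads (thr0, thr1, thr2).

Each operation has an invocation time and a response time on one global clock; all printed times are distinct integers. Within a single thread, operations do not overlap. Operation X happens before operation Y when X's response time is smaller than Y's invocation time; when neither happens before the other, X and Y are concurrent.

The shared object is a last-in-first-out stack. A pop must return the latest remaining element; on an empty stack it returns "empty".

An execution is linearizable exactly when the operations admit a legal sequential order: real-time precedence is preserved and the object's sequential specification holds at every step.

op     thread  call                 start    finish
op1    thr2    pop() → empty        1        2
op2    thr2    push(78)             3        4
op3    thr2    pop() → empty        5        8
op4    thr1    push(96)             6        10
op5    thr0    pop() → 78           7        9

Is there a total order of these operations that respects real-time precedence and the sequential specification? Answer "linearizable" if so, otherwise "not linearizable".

linearizable

a witness: op1, op2, op5, op3, op4
after step 1 (op1 pop() → empty): stack <>
after step 2 (op2 push(78)): stack <78>
after step 3 (op5 pop() → 78): stack <>
after step 4 (op3 pop() → empty): stack <>
after step 5 (op4 push(96)): stack <96>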